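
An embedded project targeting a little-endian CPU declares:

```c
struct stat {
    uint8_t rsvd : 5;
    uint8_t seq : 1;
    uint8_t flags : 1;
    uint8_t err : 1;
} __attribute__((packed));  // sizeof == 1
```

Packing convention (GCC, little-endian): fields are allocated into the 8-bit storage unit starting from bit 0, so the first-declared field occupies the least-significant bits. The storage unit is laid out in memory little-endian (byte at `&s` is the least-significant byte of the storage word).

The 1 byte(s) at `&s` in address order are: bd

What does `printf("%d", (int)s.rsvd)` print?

29

[0]=0xbd (little-endian) → word 0xbd
rsvd [0+:5] = (word>>0) & 0x1f = 29  ←
seq [5+:1] = (word>>5) & 0x1 = 1
flags [6+:1] = (word>>6) & 0x1 = 0
err [7+:1] = (word>>7) & 0x1 = 1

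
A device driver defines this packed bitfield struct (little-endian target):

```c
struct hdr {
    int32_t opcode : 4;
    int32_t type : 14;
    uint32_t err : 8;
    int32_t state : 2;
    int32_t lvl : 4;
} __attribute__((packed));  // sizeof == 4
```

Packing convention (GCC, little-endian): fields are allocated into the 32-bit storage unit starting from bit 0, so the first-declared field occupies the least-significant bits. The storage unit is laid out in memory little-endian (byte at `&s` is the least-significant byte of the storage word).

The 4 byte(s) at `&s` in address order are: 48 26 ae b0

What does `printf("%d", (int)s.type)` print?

[0]=0x48 [1]=0x26 [2]=0xae [3]=0xb0 (little-endian) → word 0xb0ae2648
opcode:4 @ bit 0 → (0xb0ae2648>>0)&0xf = 0x8
type:14 @ bit 4 → (0xb0ae2648>>4)&0x3fff = 0x2264  ←
err:8 @ bit 18 → (0xb0ae2648>>18)&0xff = 0x2b
state:2 @ bit 26 → (0xb0ae2648>>26)&0x3 = 0x0
lvl:4 @ bit 28 → (0xb0ae2648>>28)&0xf = 0xb
type signed 14b, MSB=1: 8804 - 16384 = -7580

-7580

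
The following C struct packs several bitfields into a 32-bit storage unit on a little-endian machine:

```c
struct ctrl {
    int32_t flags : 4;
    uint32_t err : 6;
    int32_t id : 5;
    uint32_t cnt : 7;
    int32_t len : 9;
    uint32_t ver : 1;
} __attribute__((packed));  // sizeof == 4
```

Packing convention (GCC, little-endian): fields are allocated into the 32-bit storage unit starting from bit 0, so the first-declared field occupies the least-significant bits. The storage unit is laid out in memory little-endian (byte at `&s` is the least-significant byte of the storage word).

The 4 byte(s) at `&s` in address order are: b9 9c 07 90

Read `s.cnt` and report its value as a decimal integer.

[0]=0xb9 [1]=0x9c [2]=0x07 [3]=0x90 (little-endian) → word 0x90079cb9
flags [0+:4] = (word>>0) & 0xf = 9
err [4+:6] = (word>>4) & 0x3f = 11
id [10+:5] = (word>>10) & 0x1f = 7
cnt [15+:7] = (word>>15) & 0x7f = 15  ←
len [22+:9] = (word>>22) & 0x1ff = 64
ver [31+:1] = (word>>31) & 0x1 = 1

15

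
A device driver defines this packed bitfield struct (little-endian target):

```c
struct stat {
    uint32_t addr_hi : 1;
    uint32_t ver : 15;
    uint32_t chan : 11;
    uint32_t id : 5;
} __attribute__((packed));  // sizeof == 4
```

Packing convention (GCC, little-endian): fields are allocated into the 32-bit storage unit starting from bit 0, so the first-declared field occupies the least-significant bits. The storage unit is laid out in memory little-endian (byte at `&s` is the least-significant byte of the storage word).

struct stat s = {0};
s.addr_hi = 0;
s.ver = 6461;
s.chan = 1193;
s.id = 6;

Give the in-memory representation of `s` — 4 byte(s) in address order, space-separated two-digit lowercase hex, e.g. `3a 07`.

addr_hi (1b) val=0 bits=0x0 at bit 0: 0x00000000
ver (15b) val=6461 bits=0x193d at bit 1: 0x0000327a
chan (11b) val=1193 bits=0x4a9 at bit 16: 0x04a9327a
id (5b) val=6 bits=0x6 at bit 27: 0x34a9327a
word = 0x34a9327a → little-endian bytes:
  [0]=0x7a  [1]=0x32  [2]=0xa9  [3]=0x34

7a 32 a9 34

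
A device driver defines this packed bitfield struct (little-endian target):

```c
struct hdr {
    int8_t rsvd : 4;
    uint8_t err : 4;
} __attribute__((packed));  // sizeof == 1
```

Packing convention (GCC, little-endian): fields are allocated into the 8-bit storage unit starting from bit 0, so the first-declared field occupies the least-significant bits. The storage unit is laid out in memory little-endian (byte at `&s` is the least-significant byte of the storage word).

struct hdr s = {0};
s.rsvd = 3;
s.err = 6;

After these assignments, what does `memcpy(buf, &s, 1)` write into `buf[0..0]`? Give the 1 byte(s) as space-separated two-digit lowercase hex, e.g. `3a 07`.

rsvd (4b) val=3 bits=0x3 at bit 0: 0x03
err (4b) val=6 bits=0x6 at bit 4: 0x63
word = 0x63 → little-endian bytes:
  [0]=0x63

63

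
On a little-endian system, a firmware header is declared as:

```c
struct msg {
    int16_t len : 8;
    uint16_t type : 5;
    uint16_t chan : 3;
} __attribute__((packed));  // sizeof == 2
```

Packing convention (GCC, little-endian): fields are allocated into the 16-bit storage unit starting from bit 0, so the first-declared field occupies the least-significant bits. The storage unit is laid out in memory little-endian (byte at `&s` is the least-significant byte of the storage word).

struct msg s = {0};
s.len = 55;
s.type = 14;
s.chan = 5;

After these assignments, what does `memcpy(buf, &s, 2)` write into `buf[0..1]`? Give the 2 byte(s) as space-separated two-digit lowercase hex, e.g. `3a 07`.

len:8 = 55 → 0x37 << 0 → word 0x0037
type:5 = 14 → 0xe << 8 → word 0x0e37
chan:3 = 5 → 0x5 << 13 → word 0xae37
word = 0xae37 → little-endian bytes:
  [0]=0x37  [1]=0xae

37 ae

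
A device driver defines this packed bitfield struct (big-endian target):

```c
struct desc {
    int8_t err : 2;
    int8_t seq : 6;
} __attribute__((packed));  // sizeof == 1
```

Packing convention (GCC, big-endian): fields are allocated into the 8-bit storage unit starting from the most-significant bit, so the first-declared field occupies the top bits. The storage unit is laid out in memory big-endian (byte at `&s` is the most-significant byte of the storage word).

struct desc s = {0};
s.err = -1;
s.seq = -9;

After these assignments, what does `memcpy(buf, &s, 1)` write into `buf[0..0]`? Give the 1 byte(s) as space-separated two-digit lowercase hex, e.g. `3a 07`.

f7

err (2b) val=-1 bits=0x3 at bit 6: 0xc0
seq (6b) val=-9 bits=0x37 at bit 0: 0xf7
word = 0xf7 → big-endian bytes:
  [0]=0xf7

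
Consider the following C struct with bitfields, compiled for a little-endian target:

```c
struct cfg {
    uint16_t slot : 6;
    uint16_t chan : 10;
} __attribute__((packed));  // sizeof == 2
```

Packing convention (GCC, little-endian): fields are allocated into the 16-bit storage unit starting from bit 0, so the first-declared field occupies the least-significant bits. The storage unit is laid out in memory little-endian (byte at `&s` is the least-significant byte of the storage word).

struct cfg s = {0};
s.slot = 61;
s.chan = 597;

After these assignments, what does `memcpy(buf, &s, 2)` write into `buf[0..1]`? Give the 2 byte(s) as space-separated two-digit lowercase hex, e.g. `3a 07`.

slot:6 = 61 → 0x3d << 0 → word 0x003d
chan:10 = 597 → 0x255 << 6 → word 0x957d
word = 0x957d → little-endian bytes:
  [0]=0x7d  [1]=0x95

7d 95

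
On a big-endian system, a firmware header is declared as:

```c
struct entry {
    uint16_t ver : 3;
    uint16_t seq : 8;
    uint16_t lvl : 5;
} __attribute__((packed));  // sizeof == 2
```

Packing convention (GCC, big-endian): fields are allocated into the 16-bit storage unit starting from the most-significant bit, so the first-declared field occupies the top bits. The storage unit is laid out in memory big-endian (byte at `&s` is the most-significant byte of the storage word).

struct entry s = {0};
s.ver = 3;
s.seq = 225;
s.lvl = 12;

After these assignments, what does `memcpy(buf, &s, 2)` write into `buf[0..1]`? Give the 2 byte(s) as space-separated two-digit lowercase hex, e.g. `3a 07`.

7c 2c

[13+:3] ver=3 & 0x7 = 0x3; word=0x6000
[5+:8] seq=225 & 0xff = 0xe1; word=0x7c20
[0+:5] lvl=12 & 0x1f = 0xc; word=0x7c2c
word = 0x7c2c → big-endian bytes:
  [0]=0x7c  [1]=0x2c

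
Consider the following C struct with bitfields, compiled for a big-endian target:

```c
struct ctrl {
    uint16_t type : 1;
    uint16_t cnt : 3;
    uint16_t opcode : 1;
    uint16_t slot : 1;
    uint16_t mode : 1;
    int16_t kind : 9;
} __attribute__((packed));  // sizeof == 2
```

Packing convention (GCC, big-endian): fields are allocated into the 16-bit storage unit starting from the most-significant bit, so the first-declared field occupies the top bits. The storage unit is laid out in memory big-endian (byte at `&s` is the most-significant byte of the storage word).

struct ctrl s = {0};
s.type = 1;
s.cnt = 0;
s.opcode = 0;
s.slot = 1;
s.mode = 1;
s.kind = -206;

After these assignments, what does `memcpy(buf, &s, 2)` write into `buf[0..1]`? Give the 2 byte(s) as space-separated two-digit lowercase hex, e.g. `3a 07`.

type:1 = 1 → 0x1 << 15 → word 0x8000
cnt:3 = 0 → 0x0 << 12 → word 0x8000
opcode:1 = 0 → 0x0 << 11 → word 0x8000
slot:1 = 1 → 0x1 << 10 → word 0x8400
mode:1 = 1 → 0x1 << 9 → word 0x8600
kind:9 = -206 → 0x132 << 0 → word 0x8732
word = 0x8732 → big-endian bytes:
  [0]=0x87  [1]=0x32

87 32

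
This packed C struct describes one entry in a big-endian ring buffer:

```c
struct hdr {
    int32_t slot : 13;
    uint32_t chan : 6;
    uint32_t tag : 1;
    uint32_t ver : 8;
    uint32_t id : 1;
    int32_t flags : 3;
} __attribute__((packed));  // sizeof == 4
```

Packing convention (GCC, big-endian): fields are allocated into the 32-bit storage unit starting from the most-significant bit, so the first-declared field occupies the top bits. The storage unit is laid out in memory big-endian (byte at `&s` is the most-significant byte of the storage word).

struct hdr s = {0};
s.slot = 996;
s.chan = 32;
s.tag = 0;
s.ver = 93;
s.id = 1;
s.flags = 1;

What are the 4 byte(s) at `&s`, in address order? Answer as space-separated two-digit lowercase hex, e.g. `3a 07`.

1f 24 05 d9

slot (13b) val=996 bits=0x3e4 at bit 19: 0x1f200000
chan (6b) val=32 bits=0x20 at bit 13: 0x1f240000
tag (1b) val=0 bits=0x0 at bit 12: 0x1f240000
ver (8b) val=93 bits=0x5d at bit 4: 0x1f2405d0
id (1b) val=1 bits=0x1 at bit 3: 0x1f2405d8
flags (3b) val=1 bits=0x1 at bit 0: 0x1f2405d9
word = 0x1f2405d9 → big-endian bytes:
  [0]=0x1f  [1]=0x24  [2]=0x05  [3]=0xd9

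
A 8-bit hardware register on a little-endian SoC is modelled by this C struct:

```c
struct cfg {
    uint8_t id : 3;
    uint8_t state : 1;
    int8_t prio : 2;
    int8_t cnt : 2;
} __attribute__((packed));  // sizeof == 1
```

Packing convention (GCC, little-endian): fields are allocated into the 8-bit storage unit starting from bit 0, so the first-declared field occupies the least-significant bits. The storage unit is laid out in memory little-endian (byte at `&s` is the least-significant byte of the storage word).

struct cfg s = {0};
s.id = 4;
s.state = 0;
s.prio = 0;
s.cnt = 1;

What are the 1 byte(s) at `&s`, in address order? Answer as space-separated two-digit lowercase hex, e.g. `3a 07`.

[0+:3] id=4 & 0x7 = 0x4; word=0x04
[3+:1] state=0 & 0x1 = 0x0; word=0x04
[4+:2] prio=0 & 0x3 = 0x0; word=0x04
[6+:2] cnt=1 & 0x3 = 0x1; word=0x44
word = 0x44 → little-endian bytes:
  [0]=0x44

44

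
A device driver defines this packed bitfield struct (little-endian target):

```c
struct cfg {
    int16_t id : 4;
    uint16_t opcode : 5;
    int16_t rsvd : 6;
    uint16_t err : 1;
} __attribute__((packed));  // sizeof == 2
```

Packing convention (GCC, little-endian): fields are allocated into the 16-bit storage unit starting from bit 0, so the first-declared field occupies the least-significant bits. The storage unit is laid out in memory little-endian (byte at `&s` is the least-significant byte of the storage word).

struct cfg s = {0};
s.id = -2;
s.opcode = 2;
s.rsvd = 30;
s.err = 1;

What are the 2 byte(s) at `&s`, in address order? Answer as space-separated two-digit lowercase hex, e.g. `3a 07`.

[0+:4] id=-2 & 0xf = 0xe; word=0x000e
[4+:5] opcode=2 & 0x1f = 0x2; word=0x002e
[9+:6] rsvd=30 & 0x3f = 0x1e; word=0x3c2e
[15+:1] err=1 & 0x1 = 0x1; word=0xbc2e
word = 0xbc2e → little-endian bytes:
  [0]=0x2e  [1]=0xbc

2e bc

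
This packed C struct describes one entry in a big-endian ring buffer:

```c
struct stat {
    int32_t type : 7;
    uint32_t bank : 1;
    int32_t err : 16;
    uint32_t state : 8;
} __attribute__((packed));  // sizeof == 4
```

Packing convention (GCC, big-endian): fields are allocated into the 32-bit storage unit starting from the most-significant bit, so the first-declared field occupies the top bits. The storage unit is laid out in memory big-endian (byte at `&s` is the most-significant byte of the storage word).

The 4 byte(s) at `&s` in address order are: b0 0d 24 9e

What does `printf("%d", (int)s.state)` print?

158

[0]=0xb0 [1]=0x0d [2]=0x24 [3]=0x9e (big-endian) → word 0xb00d249e
type:7 @ bit 25 → (0xb00d249e>>25)&0x7f = 0x58
bank:1 @ bit 24 → (0xb00d249e>>24)&0x1 = 0x0
err:16 @ bit 8 → (0xb00d249e>>8)&0xffff = 0xd24
state:8 @ bit 0 → (0xb00d249e>>0)&0xff = 0x9e  ←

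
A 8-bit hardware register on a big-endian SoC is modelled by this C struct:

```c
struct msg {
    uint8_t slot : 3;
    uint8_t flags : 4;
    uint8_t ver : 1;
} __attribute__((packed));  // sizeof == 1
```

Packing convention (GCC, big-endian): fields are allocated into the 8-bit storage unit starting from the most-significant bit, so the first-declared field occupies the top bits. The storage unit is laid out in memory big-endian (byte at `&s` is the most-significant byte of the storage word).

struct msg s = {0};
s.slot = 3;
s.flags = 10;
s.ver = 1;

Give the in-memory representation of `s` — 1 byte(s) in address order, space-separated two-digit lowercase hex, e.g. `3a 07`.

[5+:3] slot=3 & 0x7 = 0x3; word=0x60
[1+:4] flags=10 & 0xf = 0xa; word=0x74
[0+:1] ver=1 & 0x1 = 0x1; word=0x75
word = 0x75 → big-endian bytes:
  [0]=0x75

75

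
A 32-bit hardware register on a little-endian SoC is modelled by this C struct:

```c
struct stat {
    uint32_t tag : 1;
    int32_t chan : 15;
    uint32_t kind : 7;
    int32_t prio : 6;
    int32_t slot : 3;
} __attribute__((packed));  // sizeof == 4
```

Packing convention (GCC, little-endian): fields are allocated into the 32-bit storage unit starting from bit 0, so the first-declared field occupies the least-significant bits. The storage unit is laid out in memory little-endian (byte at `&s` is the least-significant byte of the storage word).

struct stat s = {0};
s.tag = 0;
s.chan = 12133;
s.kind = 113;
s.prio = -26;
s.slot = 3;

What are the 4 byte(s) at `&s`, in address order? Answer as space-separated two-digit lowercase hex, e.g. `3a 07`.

tag:1 = 0 → 0x0 << 0 → word 0x00000000
chan:15 = 12133 → 0x2f65 << 1 → word 0x00005eca
kind:7 = 113 → 0x71 << 16 → word 0x00715eca
prio:6 = -26 → 0x26 << 23 → word 0x13715eca
slot:3 = 3 → 0x3 << 29 → word 0x73715eca
word = 0x73715eca → little-endian bytes:
  [0]=0xca  [1]=0x5e  [2]=0x71  [3]=0x73

ca 5e 71 73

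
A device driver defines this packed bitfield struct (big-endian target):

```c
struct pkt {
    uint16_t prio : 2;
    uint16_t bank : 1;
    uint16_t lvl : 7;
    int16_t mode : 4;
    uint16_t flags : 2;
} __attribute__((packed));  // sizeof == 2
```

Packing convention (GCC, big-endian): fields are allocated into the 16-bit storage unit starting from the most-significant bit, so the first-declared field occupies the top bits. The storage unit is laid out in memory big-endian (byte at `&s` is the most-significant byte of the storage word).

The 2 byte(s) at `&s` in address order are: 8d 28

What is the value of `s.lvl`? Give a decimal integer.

52

[0]=0x8d [1]=0x28 (big-endian) → word 0x8d28
prio [14+:2] = (word>>14) & 0x3 = 2
bank [13+:1] = (word>>13) & 0x1 = 0
lvl [6+:7] = (word>>6) & 0x7f = 52  ←
mode [2+:4] = (word>>2) & 0xf = 10
flags [0+:2] = (word>>0) & 0x3 = 0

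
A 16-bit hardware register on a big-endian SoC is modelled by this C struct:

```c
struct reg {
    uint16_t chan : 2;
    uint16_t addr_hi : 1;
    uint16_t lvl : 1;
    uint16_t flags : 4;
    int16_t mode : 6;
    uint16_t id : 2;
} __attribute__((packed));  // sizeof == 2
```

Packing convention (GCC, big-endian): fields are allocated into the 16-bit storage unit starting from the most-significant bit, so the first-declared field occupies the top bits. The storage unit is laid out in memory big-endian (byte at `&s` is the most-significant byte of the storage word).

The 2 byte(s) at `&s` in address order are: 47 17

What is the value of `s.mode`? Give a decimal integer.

[0]=0x47 [1]=0x17 (big-endian) → word 0x4717
chan:2 @ bit 14 → (0x4717>>14)&0x3 = 0x1
addr_hi:1 @ bit 13 → (0x4717>>13)&0x1 = 0x0
lvl:1 @ bit 12 → (0x4717>>12)&0x1 = 0x0
flags:4 @ bit 8 → (0x4717>>8)&0xf = 0x7
mode:6 @ bit 2 → (0x4717>>2)&0x3f = 0x5  ←
id:2 @ bit 0 → (0x4717>>0)&0x3 = 0x3
mode signed 6b, MSB=0: value = 5

5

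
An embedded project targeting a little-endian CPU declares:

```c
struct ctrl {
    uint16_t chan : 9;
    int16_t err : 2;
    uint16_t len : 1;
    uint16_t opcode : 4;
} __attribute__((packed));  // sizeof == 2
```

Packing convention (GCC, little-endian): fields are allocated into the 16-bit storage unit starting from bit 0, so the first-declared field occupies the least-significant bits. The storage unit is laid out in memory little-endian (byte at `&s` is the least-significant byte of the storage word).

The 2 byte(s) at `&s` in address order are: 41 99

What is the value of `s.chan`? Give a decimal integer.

[0]=0x41 [1]=0x99 (little-endian) → word 0x9941
chan:9 @ bit 0 → (0x9941>>0)&0x1ff = 0x141  ←
err:2 @ bit 9 → (0x9941>>9)&0x3 = 0x0
len:1 @ bit 11 → (0x9941>>11)&0x1 = 0x1
opcode:4 @ bit 12 → (0x9941>>12)&0xf = 0x9

321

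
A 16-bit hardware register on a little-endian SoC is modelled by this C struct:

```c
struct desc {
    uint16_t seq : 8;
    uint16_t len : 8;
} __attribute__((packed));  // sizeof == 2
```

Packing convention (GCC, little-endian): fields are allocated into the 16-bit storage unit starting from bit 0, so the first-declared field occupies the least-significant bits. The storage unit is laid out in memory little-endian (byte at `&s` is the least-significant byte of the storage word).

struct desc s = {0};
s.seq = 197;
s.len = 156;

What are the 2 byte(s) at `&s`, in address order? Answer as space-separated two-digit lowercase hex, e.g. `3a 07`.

c5 9c

[0+:8] seq=197 & 0xff = 0xc5; word=0x00c5
[8+:8] len=156 & 0xff = 0x9c; word=0x9cc5
word = 0x9cc5 → little-endian bytes:
  [0]=0xc5  [1]=0x9c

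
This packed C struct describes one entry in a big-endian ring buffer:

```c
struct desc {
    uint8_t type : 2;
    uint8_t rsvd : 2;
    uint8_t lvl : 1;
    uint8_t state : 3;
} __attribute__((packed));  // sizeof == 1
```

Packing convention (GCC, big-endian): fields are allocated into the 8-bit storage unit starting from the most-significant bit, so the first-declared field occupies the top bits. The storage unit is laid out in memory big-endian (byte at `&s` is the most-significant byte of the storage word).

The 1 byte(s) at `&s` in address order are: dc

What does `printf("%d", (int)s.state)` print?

[0]=0xdc (big-endian) → word 0xdc
type [6+:2] = (word>>6) & 0x3 = 3
rsvd [4+:2] = (word>>4) & 0x3 = 1
lvl [3+:1] = (word>>3) & 0x1 = 1
state [0+:3] = (word>>0) & 0x7 = 4  ←

4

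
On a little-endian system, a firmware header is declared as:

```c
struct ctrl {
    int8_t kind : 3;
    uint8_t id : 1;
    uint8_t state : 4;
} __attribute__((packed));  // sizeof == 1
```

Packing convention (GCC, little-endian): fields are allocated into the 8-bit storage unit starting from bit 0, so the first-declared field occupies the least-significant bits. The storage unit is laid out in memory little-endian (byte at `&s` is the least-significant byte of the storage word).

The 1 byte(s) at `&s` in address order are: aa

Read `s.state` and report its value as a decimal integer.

10

[0]=0xaa (little-endian) → word 0xaa
kind [0+:3] = (word>>0) & 0x7 = 2
id [3+:1] = (word>>3) & 0x1 = 1
state [4+:4] = (word>>4) & 0xf = 10  ←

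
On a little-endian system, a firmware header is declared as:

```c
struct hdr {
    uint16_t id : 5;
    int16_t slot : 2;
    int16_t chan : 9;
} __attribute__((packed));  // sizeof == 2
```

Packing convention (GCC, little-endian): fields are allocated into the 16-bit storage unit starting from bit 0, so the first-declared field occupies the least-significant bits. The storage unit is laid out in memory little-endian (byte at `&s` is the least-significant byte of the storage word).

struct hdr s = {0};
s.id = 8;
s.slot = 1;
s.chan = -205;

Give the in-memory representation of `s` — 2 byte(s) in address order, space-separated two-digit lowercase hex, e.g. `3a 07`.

[0+:5] id=8 & 0x1f = 0x8; word=0x0008
[5+:2] slot=1 & 0x3 = 0x1; word=0x0028
[7+:9] chan=-205 & 0x1ff = 0x133; word=0x99a8
word = 0x99a8 → little-endian bytes:
  [0]=0xa8  [1]=0x99

a8 99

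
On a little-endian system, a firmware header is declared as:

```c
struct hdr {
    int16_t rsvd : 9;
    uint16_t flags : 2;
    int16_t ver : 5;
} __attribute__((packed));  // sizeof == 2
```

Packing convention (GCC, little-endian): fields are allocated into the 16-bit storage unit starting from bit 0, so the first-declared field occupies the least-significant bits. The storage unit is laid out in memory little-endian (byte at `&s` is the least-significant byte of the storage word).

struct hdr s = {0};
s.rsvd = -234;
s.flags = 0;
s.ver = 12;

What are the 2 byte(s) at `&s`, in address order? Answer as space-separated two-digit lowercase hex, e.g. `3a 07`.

16 61

[0+:9] rsvd=-234 & 0x1ff = 0x116; word=0x0116
[9+:2] flags=0 & 0x3 = 0x0; word=0x0116
[11+:5] ver=12 & 0x1f = 0xc; word=0x6116
word = 0x6116 → little-endian bytes:
  [0]=0x16  [1]=0x61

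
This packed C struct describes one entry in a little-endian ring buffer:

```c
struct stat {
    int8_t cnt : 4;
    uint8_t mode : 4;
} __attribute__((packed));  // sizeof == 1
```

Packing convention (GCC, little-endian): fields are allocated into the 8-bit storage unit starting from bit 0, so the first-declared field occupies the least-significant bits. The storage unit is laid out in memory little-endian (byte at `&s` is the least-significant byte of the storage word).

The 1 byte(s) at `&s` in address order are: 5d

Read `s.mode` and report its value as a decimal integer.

5

[0]=0x5d (little-endian) → word 0x5d
cnt [0+:4] = (word>>0) & 0xf = 13
mode [4+:4] = (word>>4) & 0xf = 5  ←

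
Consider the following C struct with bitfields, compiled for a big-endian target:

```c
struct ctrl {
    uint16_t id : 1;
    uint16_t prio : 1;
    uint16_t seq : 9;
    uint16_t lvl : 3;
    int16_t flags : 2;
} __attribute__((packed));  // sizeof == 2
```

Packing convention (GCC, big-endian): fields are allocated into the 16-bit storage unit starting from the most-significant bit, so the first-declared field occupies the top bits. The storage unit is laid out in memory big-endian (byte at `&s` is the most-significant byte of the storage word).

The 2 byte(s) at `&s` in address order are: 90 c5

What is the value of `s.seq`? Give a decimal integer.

134

[0]=0x90 [1]=0xc5 (big-endian) → word 0x90c5
id:1 @ bit 15 → (0x90c5>>15)&0x1 = 0x1
prio:1 @ bit 14 → (0x90c5>>14)&0x1 = 0x0
seq:9 @ bit 5 → (0x90c5>>5)&0x1ff = 0x86  ←
lvl:3 @ bit 2 → (0x90c5>>2)&0x7 = 0x1
flags:2 @ bit 0 → (0x90c5>>0)&0x3 = 0x1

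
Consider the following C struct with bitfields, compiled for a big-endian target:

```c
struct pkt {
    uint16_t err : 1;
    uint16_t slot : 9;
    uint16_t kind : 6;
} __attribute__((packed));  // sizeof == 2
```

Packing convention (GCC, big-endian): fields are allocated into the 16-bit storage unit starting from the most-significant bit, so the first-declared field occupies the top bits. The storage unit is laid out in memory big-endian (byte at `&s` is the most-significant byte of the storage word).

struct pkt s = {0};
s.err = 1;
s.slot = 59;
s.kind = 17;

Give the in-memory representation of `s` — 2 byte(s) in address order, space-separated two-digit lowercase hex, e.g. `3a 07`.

err (1b) val=1 bits=0x1 at bit 15: 0x8000
slot (9b) val=59 bits=0x3b at bit 6: 0x8ec0
kind (6b) val=17 bits=0x11 at bit 0: 0x8ed1
word = 0x8ed1 → big-endian bytes:
  [0]=0x8e  [1]=0xd1

8e d1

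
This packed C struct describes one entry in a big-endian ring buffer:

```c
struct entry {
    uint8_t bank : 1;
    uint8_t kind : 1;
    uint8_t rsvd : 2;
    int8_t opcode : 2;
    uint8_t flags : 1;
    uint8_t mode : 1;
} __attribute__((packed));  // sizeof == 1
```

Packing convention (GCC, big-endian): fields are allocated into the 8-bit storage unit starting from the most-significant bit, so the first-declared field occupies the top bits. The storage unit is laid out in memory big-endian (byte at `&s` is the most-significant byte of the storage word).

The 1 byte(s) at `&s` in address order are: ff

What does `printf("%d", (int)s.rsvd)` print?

[0]=0xff (big-endian) → word 0xff
bank [7+:1] = (word>>7) & 0x1 = 1
kind [6+:1] = (word>>6) & 0x1 = 1
rsvd [4+:2] = (word>>4) & 0x3 = 3  ←
opcode [2+:2] = (word>>2) & 0x3 = 3
flags [1+:1] = (word>>1) & 0x1 = 1
mode [0+:1] = (word>>0) & 0x1 = 1

3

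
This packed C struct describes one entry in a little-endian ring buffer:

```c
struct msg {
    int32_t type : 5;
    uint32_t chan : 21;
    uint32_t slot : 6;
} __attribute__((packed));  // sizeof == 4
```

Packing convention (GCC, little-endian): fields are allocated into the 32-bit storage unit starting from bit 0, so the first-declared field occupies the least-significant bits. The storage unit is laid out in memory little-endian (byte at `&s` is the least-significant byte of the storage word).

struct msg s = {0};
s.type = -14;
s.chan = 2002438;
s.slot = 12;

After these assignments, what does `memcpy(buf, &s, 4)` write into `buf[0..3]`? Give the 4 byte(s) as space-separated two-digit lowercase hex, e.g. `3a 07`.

type (5b) val=-14 bits=0x12 at bit 0: 0x00000012
chan (21b) val=2002438 bits=0x1e8e06 at bit 5: 0x03d1c0d2
slot (6b) val=12 bits=0xc at bit 26: 0x33d1c0d2
word = 0x33d1c0d2 → little-endian bytes:
  [0]=0xd2  [1]=0xc0  [2]=0xd1  [3]=0x33

d2 c0 d1 33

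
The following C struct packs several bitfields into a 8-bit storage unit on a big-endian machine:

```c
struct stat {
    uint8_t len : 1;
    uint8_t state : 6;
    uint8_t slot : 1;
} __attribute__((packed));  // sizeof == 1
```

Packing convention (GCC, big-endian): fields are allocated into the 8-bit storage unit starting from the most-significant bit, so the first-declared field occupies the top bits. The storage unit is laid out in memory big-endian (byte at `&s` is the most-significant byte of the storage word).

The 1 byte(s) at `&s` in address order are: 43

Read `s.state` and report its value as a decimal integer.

33

[0]=0x43 (big-endian) → word 0x43
len [7+:1] = (word>>7) & 0x1 = 0
state [1+:6] = (word>>1) & 0x3f = 33  ←
slot [0+:1] = (word>>0) & 0x1 = 1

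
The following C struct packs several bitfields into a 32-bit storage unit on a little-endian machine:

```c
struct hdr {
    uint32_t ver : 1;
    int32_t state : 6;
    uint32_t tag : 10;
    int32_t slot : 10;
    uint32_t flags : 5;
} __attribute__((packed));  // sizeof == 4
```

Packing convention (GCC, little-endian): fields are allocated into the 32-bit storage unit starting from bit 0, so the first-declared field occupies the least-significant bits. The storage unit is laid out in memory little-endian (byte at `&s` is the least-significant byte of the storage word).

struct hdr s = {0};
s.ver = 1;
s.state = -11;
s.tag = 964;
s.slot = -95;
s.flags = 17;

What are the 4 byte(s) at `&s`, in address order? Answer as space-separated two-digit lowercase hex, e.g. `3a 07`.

6b e2 43 8f

ver:1 = 1 → 0x1 << 0 → word 0x00000001
state:6 = -11 → 0x35 << 1 → word 0x0000006b
tag:10 = 964 → 0x3c4 << 7 → word 0x0001e26b
slot:10 = -95 → 0x3a1 << 17 → word 0x0743e26b
flags:5 = 17 → 0x11 << 27 → word 0x8f43e26b
word = 0x8f43e26b → little-endian bytes:
  [0]=0x6b  [1]=0xe2  [2]=0x43  [3]=0x8f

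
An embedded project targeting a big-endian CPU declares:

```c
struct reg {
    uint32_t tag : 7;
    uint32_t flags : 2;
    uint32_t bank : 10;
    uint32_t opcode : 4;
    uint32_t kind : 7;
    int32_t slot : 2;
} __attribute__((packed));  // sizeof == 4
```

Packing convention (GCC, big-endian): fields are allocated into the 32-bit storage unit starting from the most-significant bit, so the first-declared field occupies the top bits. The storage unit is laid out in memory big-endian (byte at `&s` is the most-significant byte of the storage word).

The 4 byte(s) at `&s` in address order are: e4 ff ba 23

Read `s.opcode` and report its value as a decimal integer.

13

[0]=0xe4 [1]=0xff [2]=0xba [3]=0x23 (big-endian) → word 0xe4ffba23
tag [25+:7] = (word>>25) & 0x7f = 114
flags [23+:2] = (word>>23) & 0x3 = 1
bank [13+:10] = (word>>13) & 0x3ff = 1021
opcode [9+:4] = (word>>9) & 0xf = 13  ←
kind [2+:7] = (word>>2) & 0x7f = 8
slot [0+:2] = (word>>0) & 0x3 = 3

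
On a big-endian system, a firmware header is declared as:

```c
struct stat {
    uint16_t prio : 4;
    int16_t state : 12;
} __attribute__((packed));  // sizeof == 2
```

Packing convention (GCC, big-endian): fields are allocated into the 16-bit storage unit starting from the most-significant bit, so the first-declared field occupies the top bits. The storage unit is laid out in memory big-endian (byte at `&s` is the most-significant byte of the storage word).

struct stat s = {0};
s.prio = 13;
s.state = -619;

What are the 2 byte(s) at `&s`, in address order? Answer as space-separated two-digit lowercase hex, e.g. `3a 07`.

dd 95

[12+:4] prio=13 & 0xf = 0xd; word=0xd000
[0+:12] state=-619 & 0xfff = 0xd95; word=0xdd95
word = 0xdd95 → big-endian bytes:
  [0]=0xdd  [1]=0x95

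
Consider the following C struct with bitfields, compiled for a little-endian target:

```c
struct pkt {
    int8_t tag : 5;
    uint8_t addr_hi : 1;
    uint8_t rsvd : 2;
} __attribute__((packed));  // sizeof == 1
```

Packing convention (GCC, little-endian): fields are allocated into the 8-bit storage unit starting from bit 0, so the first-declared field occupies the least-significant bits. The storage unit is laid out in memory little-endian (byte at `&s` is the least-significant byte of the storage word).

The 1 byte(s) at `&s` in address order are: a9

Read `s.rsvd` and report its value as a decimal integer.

[0]=0xa9 (little-endian) → word 0xa9
tag:5 @ bit 0 → (0xa9>>0)&0x1f = 0x9
addr_hi:1 @ bit 5 → (0xa9>>5)&0x1 = 0x1
rsvd:2 @ bit 6 → (0xa9>>6)&0x3 = 0x2  ←

2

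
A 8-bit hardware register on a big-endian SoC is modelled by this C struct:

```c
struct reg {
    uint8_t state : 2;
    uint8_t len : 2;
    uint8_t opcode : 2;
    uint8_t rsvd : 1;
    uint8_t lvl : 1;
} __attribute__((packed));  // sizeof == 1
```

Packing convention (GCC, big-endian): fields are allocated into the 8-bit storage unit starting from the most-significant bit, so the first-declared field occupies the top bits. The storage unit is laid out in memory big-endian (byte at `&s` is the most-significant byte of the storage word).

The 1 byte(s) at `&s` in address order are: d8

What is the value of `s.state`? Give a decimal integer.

[0]=0xd8 (big-endian) → word 0xd8
state [6+:2] = (word>>6) & 0x3 = 3  ←
len [4+:2] = (word>>4) & 0x3 = 1
opcode [2+:2] = (word>>2) & 0x3 = 2
rsvd [1+:1] = (word>>1) & 0x1 = 0
lvl [0+:1] = (word>>0) & 0x1 = 0

3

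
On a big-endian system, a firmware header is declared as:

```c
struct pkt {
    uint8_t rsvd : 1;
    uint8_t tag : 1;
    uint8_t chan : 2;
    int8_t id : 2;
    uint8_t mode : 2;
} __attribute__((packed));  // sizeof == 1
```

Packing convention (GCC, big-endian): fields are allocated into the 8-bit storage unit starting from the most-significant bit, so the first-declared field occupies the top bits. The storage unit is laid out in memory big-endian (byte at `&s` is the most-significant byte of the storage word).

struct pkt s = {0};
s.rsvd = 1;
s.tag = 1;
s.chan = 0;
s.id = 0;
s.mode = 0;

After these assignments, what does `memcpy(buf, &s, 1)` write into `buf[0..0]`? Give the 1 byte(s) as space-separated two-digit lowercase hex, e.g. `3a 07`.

rsvd:1 = 1 → 0x1 << 7 → word 0x80
tag:1 = 1 → 0x1 << 6 → word 0xc0
chan:2 = 0 → 0x0 << 4 → word 0xc0
id:2 = 0 → 0x0 << 2 → word 0xc0
mode:2 = 0 → 0x0 << 0 → word 0xc0
word = 0xc0 → big-endian bytes:
  [0]=0xc0

c0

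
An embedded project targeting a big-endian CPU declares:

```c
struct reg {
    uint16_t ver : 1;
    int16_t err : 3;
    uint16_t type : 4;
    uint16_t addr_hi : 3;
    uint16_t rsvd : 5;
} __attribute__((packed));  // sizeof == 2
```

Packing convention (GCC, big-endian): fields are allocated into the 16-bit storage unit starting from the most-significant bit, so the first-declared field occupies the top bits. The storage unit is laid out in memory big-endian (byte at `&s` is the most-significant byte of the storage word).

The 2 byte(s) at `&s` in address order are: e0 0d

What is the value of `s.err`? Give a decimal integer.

[0]=0xe0 [1]=0x0d (big-endian) → word 0xe00d
ver [15+:1] = (word>>15) & 0x1 = 1
err [12+:3] = (word>>12) & 0x7 = 6  ←
type [8+:4] = (word>>8) & 0xf = 0
addr_hi [5+:3] = (word>>5) & 0x7 = 0
rsvd [0+:5] = (word>>0) & 0x1f = 13
err signed 3b, MSB=1: 6 - 8 = -2

-2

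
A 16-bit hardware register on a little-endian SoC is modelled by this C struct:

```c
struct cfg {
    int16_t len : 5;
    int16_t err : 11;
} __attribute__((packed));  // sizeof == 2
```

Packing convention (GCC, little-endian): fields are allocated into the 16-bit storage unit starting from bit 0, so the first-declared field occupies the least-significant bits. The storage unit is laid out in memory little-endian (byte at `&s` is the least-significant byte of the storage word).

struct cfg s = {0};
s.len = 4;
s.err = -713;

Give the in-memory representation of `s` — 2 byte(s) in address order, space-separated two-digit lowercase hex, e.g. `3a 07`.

len (5b) val=4 bits=0x4 at bit 0: 0x0004
err (11b) val=-713 bits=0x537 at bit 5: 0xa6e4
word = 0xa6e4 → little-endian bytes:
  [0]=0xe4  [1]=0xa6

e4 a6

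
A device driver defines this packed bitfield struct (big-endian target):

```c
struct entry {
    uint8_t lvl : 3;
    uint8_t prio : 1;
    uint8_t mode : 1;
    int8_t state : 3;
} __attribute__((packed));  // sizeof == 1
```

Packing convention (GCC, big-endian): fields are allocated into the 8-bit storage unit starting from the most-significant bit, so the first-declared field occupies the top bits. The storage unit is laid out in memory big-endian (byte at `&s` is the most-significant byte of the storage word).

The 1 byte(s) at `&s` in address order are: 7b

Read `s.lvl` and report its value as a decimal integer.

[0]=0x7b (big-endian) → word 0x7b
lvl [5+:3] = (word>>5) & 0x7 = 3  ←
prio [4+:1] = (word>>4) & 0x1 = 1
mode [3+:1] = (word>>3) & 0x1 = 1
state [0+:3] = (word>>0) & 0x7 = 3

3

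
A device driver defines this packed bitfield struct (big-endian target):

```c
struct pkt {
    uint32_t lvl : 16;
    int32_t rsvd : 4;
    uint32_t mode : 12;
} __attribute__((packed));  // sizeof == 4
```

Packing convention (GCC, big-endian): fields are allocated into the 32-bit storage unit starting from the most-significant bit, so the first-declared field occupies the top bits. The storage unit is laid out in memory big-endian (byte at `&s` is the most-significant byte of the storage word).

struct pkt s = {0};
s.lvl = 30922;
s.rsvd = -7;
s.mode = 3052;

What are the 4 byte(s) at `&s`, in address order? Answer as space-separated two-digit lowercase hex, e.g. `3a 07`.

78 ca 9b ec

lvl:16 = 30922 → 0x78ca << 16 → word 0x78ca0000
rsvd:4 = -7 → 0x9 << 12 → word 0x78ca9000
mode:12 = 3052 → 0xbec << 0 → word 0x78ca9bec
word = 0x78ca9bec → big-endian bytes:
  [0]=0x78  [1]=0xca  [2]=0x9b  [3]=0xec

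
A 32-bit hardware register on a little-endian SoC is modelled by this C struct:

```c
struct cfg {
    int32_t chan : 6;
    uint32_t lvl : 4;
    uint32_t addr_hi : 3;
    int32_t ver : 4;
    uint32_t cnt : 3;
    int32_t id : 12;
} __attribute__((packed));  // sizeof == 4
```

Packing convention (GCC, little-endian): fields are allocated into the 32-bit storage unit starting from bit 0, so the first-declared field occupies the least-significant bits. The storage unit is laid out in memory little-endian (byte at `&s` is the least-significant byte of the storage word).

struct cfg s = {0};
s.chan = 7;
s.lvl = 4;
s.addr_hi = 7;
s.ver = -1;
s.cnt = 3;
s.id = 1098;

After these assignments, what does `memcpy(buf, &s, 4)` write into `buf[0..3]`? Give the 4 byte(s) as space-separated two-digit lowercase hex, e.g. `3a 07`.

[0+:6] chan=7 & 0x3f = 0x7; word=0x00000007
[6+:4] lvl=4 & 0xf = 0x4; word=0x00000107
[10+:3] addr_hi=7 & 0x7 = 0x7; word=0x00001d07
[13+:4] ver=-1 & 0xf = 0xf; word=0x0001fd07
[17+:3] cnt=3 & 0x7 = 0x3; word=0x0007fd07
[20+:12] id=1098 & 0xfff = 0x44a; word=0x44a7fd07
word = 0x44a7fd07 → little-endian bytes:
  [0]=0x07  [1]=0xfd  [2]=0xa7  [3]=0x44

07 fd a7 44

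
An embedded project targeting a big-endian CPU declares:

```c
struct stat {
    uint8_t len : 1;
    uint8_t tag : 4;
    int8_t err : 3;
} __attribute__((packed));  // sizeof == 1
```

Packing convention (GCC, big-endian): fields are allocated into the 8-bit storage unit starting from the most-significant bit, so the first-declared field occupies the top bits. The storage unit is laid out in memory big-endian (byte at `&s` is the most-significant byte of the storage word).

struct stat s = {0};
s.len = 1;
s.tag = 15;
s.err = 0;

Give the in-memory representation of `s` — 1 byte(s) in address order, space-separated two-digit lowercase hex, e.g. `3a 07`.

f8

len (1b) val=1 bits=0x1 at bit 7: 0x80
tag (4b) val=15 bits=0xf at bit 3: 0xf8
err (3b) val=0 bits=0x0 at bit 0: 0xf8
word = 0xf8 → big-endian bytes:
  [0]=0xf8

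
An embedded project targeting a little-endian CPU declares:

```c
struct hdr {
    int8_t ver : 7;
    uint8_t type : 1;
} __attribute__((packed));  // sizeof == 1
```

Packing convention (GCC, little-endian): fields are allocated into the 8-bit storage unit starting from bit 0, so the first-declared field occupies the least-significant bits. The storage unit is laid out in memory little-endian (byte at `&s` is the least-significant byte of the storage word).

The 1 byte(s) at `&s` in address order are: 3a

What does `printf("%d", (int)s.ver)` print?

[0]=0x3a (little-endian) → word 0x3a
ver:7 @ bit 0 → (0x3a>>0)&0x7f = 0x3a  ←
type:1 @ bit 7 → (0x3a>>7)&0x1 = 0x0
ver signed 7b, MSB=0: value = 58

58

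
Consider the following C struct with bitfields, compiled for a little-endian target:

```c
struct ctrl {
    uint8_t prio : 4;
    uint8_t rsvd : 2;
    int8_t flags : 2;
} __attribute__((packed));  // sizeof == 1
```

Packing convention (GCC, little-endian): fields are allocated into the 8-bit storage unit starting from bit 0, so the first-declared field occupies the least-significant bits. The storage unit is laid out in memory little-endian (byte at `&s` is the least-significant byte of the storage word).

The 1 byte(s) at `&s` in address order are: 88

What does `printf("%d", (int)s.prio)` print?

[0]=0x88 (little-endian) → word 0x88
prio:4 @ bit 0 → (0x88>>0)&0xf = 0x8  ←
rsvd:2 @ bit 4 → (0x88>>4)&0x3 = 0x0
flags:2 @ bit 6 → (0x88>>6)&0x3 = 0x2

8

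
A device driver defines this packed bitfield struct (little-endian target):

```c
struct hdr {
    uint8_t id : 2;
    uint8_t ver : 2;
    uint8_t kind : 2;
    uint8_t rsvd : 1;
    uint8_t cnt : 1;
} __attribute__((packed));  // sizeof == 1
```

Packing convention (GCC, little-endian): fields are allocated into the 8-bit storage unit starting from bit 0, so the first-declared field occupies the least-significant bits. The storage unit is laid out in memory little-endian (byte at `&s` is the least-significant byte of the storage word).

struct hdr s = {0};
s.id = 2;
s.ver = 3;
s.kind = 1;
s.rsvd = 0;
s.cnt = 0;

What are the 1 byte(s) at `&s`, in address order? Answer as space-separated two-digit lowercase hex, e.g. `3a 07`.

id (2b) val=2 bits=0x2 at bit 0: 0x02
ver (2b) val=3 bits=0x3 at bit 2: 0x0e
kind (2b) val=1 bits=0x1 at bit 4: 0x1e
rsvd (1b) val=0 bits=0x0 at bit 6: 0x1e
cnt (1b) val=0 bits=0x0 at bit 7: 0x1e
word = 0x1e → little-endian bytes:
  [0]=0x1e

1e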